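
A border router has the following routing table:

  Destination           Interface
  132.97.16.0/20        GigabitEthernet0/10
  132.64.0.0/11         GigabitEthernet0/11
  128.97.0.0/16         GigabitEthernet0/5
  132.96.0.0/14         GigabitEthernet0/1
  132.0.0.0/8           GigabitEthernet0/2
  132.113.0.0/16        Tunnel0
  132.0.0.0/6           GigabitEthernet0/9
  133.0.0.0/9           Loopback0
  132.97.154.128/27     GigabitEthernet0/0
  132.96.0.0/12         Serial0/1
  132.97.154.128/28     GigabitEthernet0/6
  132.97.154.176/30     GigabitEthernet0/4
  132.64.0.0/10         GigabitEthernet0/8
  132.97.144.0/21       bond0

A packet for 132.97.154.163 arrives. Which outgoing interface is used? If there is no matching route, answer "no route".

GigabitEthernet0/1

Routes whose prefix contains 132.97.154.163:
  132.0.0.0/6 (132.0.0.0 - 135.255.255.255) -> GigabitEthernet0/9
  132.0.0.0/8 (132.0.0.0 - 132.255.255.255) -> GigabitEthernet0/2
  132.64.0.0/10 (132.64.0.0 - 132.127.255.255) -> GigabitEthernet0/8
  132.96.0.0/12 (132.96.0.0 - 132.111.255.255) -> Serial0/1
  132.96.0.0/14 (132.96.0.0 - 132.99.255.255) -> GigabitEthernet0/1
More-specific entries that do NOT match:
  132.97.154.176/30 (132.97.154.176 - 132.97.154.179) does not contain 132.97.154.163
  132.97.154.128/28 (132.97.154.128 - 132.97.154.143) does not contain 132.97.154.163
  132.97.154.128/27 (132.97.154.128 - 132.97.154.159) does not contain 132.97.154.163
  132.97.144.0/21 (132.97.144.0 - 132.97.151.255) does not contain 132.97.154.163
  132.97.16.0/20 (132.97.16.0 - 132.97.31.255) does not contain 132.97.154.163
  128.97.0.0/16 (128.97.0.0 - 128.97.255.255) does not contain 132.97.154.163
  132.113.0.0/16 (132.113.0.0 - 132.113.255.255) does not contain 132.97.154.163
Longest matching prefix is /14 -> interface GigabitEthernet0/1.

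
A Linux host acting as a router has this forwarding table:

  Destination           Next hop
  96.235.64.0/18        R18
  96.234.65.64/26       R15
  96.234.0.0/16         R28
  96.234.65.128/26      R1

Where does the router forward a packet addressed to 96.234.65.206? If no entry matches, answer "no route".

R28

Routes whose prefix contains 96.234.65.206:
  96.234.0.0/16 (96.234.0.0 - 96.234.255.255) -> R28
More-specific entries that do NOT match:
  96.234.65.64/26 (96.234.65.64 - 96.234.65.127) does not contain 96.234.65.206
  96.234.65.128/26 (96.234.65.128 - 96.234.65.191) does not contain 96.234.65.206
  96.235.64.0/18 (96.235.64.0 - 96.235.127.255) does not contain 96.234.65.206
Longest matching prefix is /16 -> next hop R28.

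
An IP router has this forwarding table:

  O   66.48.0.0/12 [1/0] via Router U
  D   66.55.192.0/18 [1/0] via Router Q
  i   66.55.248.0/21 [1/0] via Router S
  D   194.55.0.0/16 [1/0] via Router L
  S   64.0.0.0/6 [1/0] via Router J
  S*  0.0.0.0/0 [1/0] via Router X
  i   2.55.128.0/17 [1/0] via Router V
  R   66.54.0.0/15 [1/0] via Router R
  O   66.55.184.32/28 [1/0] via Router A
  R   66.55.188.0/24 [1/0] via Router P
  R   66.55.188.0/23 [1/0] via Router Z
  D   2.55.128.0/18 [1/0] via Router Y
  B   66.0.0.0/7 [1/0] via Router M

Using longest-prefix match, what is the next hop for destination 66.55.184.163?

Routes whose prefix contains 66.55.184.163:
  0.0.0.0/0 (default, matches everything) -> Router X
  64.0.0.0/6 (64.0.0.0 - 67.255.255.255) -> Router J
  66.0.0.0/7 (66.0.0.0 - 67.255.255.255) -> Router M
  66.48.0.0/12 (66.48.0.0 - 66.63.255.255) -> Router U
  66.54.0.0/15 (66.54.0.0 - 66.55.255.255) -> Router R
More-specific entries that do NOT match:
  66.55.184.32/28 (66.55.184.32 - 66.55.184.47) does not contain 66.55.184.163
  66.55.188.0/24 (66.55.188.0 - 66.55.188.255) does not contain 66.55.184.163
  66.55.188.0/23 (66.55.188.0 - 66.55.189.255) does not contain 66.55.184.163
  66.55.248.0/21 (66.55.248.0 - 66.55.255.255) does not contain 66.55.184.163
  66.55.192.0/18 (66.55.192.0 - 66.55.255.255) does not contain 66.55.184.163
  2.55.128.0/18 (2.55.128.0 - 2.55.191.255) does not contain 66.55.184.163
  2.55.128.0/17 (2.55.128.0 - 2.55.255.255) does not contain 66.55.184.163
  194.55.0.0/16 (194.55.0.0 - 194.55.255.255) does not contain 66.55.184.163
Longest matching prefix is /15 -> next hop Router R.

Router R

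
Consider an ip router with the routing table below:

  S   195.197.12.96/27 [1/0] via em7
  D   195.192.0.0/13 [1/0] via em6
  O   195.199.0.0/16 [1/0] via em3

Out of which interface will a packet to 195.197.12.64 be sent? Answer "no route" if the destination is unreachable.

em6

Routes whose prefix contains 195.197.12.64:
  195.192.0.0/13 (195.192.0.0 - 195.199.255.255) -> em6
More-specific entries that do NOT match:
  195.197.12.96/27 (195.197.12.96 - 195.197.12.127) does not contain 195.197.12.64
  195.199.0.0/16 (195.199.0.0 - 195.199.255.255) does not contain 195.197.12.64
Longest matching prefix is /13 -> interface em6.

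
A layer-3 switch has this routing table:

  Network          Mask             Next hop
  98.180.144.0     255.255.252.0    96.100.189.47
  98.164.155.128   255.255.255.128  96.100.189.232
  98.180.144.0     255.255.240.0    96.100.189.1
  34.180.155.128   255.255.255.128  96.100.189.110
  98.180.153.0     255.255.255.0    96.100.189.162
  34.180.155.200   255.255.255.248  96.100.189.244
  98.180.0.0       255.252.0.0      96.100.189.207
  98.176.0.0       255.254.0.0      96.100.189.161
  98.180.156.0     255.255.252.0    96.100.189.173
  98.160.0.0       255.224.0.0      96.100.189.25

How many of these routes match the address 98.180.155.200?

3

Prefixes containing 98.180.155.200:
  98.160.0.0/11 (98.160.0.0 - 98.191.255.255)
  98.180.0.0/14 (98.180.0.0 - 98.183.255.255)
  98.180.144.0/20 (98.180.144.0 - 98.180.159.255)
Total matching entries: 3.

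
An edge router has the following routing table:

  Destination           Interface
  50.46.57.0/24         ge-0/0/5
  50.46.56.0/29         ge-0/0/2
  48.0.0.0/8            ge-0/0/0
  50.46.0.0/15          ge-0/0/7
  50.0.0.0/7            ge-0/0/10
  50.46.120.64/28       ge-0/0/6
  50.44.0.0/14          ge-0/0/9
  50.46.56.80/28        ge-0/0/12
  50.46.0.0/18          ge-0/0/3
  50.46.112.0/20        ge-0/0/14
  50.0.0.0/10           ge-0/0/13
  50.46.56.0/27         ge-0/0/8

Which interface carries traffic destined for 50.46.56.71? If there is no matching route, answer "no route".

Routes whose prefix contains 50.46.56.71:
  50.0.0.0/7 (50.0.0.0 - 51.255.255.255) -> ge-0/0/10
  50.0.0.0/10 (50.0.0.0 - 50.63.255.255) -> ge-0/0/13
  50.44.0.0/14 (50.44.0.0 - 50.47.255.255) -> ge-0/0/9
  50.46.0.0/15 (50.46.0.0 - 50.47.255.255) -> ge-0/0/7
  50.46.0.0/18 (50.46.0.0 - 50.46.63.255) -> ge-0/0/3
More-specific entries that do NOT match:
  50.46.56.0/29 (50.46.56.0 - 50.46.56.7) does not contain 50.46.56.71
  50.46.120.64/28 (50.46.120.64 - 50.46.120.79) does not contain 50.46.56.71
  50.46.56.80/28 (50.46.56.80 - 50.46.56.95) does not contain 50.46.56.71
  50.46.56.0/27 (50.46.56.0 - 50.46.56.31) does not contain 50.46.56.71
  50.46.57.0/24 (50.46.57.0 - 50.46.57.255) does not contain 50.46.56.71
  50.46.112.0/20 (50.46.112.0 - 50.46.127.255) does not contain 50.46.56.71
Longest matching prefix is /18 -> interface ge-0/0/3.

ge-0/0/3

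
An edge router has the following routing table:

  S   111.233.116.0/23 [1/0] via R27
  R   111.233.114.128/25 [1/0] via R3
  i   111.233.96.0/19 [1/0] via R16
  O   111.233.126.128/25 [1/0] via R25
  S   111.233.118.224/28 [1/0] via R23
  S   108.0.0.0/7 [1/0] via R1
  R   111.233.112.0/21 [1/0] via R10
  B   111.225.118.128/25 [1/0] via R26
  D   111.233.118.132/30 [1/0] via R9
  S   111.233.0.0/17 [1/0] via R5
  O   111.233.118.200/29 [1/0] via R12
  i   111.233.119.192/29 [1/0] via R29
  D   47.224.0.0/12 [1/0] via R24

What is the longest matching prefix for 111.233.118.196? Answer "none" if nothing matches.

111.233.112.0/21

Entries matching 111.233.118.196:
  111.233.0.0/17 (111.233.0.0 - 111.233.127.255)
  111.233.96.0/19 (111.233.96.0 - 111.233.127.255)
  111.233.112.0/21 (111.233.112.0 - 111.233.119.255)
Most specific is 111.233.112.0/21.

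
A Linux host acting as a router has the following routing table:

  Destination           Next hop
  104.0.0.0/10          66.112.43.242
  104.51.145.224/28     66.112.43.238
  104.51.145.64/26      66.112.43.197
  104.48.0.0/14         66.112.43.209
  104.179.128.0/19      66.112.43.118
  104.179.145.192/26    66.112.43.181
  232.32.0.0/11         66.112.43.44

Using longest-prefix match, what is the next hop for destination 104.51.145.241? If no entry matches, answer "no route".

66.112.43.209

Routes whose prefix contains 104.51.145.241:
  104.0.0.0/10 (104.0.0.0 - 104.63.255.255) -> 66.112.43.242
  104.48.0.0/14 (104.48.0.0 - 104.51.255.255) -> 66.112.43.209
More-specific entries that do NOT match:
  104.51.145.224/28 (104.51.145.224 - 104.51.145.239) does not contain 104.51.145.241
  104.51.145.64/26 (104.51.145.64 - 104.51.145.127) does not contain 104.51.145.241
  104.179.145.192/26 (104.179.145.192 - 104.179.145.255) does not contain 104.51.145.241
  104.179.128.0/19 (104.179.128.0 - 104.179.159.255) does not contain 104.51.145.241
Longest matching prefix is /14 -> next hop 66.112.43.209.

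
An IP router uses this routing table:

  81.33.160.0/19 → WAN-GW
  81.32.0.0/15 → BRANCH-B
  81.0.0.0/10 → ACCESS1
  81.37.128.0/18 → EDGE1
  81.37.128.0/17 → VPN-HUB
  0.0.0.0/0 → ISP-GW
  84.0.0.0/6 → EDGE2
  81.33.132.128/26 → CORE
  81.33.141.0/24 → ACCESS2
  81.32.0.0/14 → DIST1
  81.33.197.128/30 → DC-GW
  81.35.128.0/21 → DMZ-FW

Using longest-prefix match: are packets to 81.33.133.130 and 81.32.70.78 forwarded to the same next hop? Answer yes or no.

81.33.133.130: longest match 81.32.0.0/15 -> BRANCH-B
81.32.70.78: longest match 81.32.0.0/15 -> BRANCH-B

yes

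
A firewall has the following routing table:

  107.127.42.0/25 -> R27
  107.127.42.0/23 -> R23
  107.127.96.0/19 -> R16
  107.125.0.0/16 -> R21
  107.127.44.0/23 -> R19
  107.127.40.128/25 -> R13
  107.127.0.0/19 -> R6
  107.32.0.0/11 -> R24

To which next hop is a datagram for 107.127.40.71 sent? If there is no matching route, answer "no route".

No entry's prefix contains 107.127.40.71; there is no default route.

no route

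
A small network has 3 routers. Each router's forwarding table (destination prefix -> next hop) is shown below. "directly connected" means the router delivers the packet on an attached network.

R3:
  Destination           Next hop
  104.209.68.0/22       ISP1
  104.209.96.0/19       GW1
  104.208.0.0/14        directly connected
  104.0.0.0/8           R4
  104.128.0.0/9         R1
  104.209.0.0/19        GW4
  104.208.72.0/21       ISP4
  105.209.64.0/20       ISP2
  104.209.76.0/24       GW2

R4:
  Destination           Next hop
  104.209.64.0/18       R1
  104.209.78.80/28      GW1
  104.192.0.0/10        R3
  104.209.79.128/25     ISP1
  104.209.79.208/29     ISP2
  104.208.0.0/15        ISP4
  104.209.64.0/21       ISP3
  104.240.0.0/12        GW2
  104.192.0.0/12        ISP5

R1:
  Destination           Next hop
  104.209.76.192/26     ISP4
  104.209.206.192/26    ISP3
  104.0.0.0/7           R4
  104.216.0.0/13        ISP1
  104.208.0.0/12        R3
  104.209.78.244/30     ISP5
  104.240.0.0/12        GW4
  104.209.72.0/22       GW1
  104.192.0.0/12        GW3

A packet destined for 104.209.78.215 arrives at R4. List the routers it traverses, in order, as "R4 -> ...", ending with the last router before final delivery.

R4 -> R1 -> R3

At R4: longest match for 104.209.78.215 is 104.209.64.0/18 -> R1
At R1: longest match for 104.209.78.215 is 104.208.0.0/12 -> R3
At R3: longest match for 104.209.78.215 is 104.208.0.0/14 -> directly connected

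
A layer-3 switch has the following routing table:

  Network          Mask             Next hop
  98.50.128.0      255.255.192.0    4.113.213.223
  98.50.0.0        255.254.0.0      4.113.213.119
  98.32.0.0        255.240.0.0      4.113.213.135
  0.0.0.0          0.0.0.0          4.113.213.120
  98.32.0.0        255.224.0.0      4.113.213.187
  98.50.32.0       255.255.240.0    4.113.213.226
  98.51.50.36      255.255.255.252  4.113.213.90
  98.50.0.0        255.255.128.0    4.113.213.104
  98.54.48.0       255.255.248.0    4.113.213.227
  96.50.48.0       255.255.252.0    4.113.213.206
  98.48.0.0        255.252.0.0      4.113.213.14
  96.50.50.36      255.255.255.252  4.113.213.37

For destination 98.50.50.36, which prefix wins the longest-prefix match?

Entries matching 98.50.50.36:
  0.0.0.0/0 (default, matches everything)
  98.32.0.0/11 (98.32.0.0 - 98.63.255.255)
  98.48.0.0/14 (98.48.0.0 - 98.51.255.255)
  98.50.0.0/15 (98.50.0.0 - 98.51.255.255)
  98.50.0.0/17 (98.50.0.0 - 98.50.127.255)
Most specific is 98.50.0.0/17.

98.50.0.0/17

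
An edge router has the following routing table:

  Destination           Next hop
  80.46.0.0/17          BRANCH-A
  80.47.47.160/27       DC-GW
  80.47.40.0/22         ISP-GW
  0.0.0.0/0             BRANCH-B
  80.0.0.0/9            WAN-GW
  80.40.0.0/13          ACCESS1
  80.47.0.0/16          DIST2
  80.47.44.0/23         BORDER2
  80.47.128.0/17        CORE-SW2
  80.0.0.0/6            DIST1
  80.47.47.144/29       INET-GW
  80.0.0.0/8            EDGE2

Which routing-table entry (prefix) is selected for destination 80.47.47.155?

80.47.0.0/16

Entries matching 80.47.47.155:
  0.0.0.0/0 (default, matches everything)
  80.0.0.0/6 (80.0.0.0 - 83.255.255.255)
  80.0.0.0/8 (80.0.0.0 - 80.255.255.255)
  80.0.0.0/9 (80.0.0.0 - 80.127.255.255)
  80.40.0.0/13 (80.40.0.0 - 80.47.255.255)
  80.47.0.0/16 (80.47.0.0 - 80.47.255.255)
Most specific is 80.47.0.0/16.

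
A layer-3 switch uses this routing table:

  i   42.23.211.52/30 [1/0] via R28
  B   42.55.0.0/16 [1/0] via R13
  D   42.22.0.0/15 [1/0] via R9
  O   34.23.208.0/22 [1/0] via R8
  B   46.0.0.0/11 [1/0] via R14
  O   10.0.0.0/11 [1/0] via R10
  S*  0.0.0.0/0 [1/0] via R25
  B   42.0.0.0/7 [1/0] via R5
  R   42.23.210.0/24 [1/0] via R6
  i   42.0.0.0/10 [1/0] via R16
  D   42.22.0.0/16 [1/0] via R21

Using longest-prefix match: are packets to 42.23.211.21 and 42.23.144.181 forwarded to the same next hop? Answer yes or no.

42.23.211.21: longest match 42.22.0.0/15 -> R9
42.23.144.181: longest match 42.22.0.0/15 -> R9

yes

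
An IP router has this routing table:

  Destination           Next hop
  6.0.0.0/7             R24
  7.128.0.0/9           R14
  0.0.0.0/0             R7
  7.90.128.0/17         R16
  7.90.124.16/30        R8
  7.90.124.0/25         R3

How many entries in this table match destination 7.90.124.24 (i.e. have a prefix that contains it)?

3

Prefixes containing 7.90.124.24:
  0.0.0.0/0 (default, matches everything)
  6.0.0.0/7 (6.0.0.0 - 7.255.255.255)
  7.90.124.0/25 (7.90.124.0 - 7.90.124.127)
Total matching entries: 3.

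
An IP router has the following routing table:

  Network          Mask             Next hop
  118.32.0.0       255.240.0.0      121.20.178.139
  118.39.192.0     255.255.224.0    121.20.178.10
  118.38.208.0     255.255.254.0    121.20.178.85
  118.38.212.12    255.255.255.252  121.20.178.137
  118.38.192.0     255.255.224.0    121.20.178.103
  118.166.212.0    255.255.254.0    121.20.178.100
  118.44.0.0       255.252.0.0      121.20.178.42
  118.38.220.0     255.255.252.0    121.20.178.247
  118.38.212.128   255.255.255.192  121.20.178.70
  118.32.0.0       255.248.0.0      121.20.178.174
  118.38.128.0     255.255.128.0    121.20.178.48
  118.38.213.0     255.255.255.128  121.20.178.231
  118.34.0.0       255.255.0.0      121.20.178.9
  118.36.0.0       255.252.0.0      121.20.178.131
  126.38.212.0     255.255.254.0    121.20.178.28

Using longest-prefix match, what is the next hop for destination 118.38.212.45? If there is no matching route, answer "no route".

Routes whose prefix contains 118.38.212.45:
  118.32.0.0/12 (118.32.0.0 - 118.47.255.255) -> 121.20.178.139
  118.32.0.0/13 (118.32.0.0 - 118.39.255.255) -> 121.20.178.174
  118.36.0.0/14 (118.36.0.0 - 118.39.255.255) -> 121.20.178.131
  118.38.128.0/17 (118.38.128.0 - 118.38.255.255) -> 121.20.178.48
  118.38.192.0/19 (118.38.192.0 - 118.38.223.255) -> 121.20.178.103
More-specific entries that do NOT match:
  118.38.212.12/30 (118.38.212.12 - 118.38.212.15) does not contain 118.38.212.45
  118.38.212.128/26 (118.38.212.128 - 118.38.212.191) does not contain 118.38.212.45
  118.38.213.0/25 (118.38.213.0 - 118.38.213.127) does not contain 118.38.212.45
  118.38.208.0/23 (118.38.208.0 - 118.38.209.255) does not contain 118.38.212.45
  118.166.212.0/23 (118.166.212.0 - 118.166.213.255) does not contain 118.38.212.45
  126.38.212.0/23 (126.38.212.0 - 126.38.213.255) does not contain 118.38.212.45
  118.38.220.0/22 (118.38.220.0 - 118.38.223.255) does not contain 118.38.212.45
Longest matching prefix is /19 -> next hop 121.20.178.103.

121.20.178.103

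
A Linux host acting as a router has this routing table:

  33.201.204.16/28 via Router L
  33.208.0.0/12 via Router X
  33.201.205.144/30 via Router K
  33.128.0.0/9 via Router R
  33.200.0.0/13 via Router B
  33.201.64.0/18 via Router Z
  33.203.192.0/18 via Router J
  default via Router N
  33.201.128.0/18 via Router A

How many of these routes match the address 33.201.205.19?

Prefixes containing 33.201.205.19:
  0.0.0.0/0 (default, matches everything)
  33.128.0.0/9 (33.128.0.0 - 33.255.255.255)
  33.200.0.0/13 (33.200.0.0 - 33.207.255.255)
Total matching entries: 3.

3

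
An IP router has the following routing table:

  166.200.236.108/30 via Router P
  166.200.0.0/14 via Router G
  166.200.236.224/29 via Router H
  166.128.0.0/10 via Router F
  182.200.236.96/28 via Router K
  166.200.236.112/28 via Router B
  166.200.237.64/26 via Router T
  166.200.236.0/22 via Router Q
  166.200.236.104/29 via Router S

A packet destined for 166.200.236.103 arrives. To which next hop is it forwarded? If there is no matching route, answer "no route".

Routes whose prefix contains 166.200.236.103:
  166.200.0.0/14 (166.200.0.0 - 166.203.255.255) -> Router G
  166.200.236.0/22 (166.200.236.0 - 166.200.239.255) -> Router Q
More-specific entries that do NOT match:
  166.200.236.108/30 (166.200.236.108 - 166.200.236.111) does not contain 166.200.236.103
  166.200.236.224/29 (166.200.236.224 - 166.200.236.231) does not contain 166.200.236.103
  166.200.236.104/29 (166.200.236.104 - 166.200.236.111) does not contain 166.200.236.103
  182.200.236.96/28 (182.200.236.96 - 182.200.236.111) does not contain 166.200.236.103
  166.200.236.112/28 (166.200.236.112 - 166.200.236.127) does not contain 166.200.236.103
  166.200.237.64/26 (166.200.237.64 - 166.200.237.127) does not contain 166.200.236.103
Longest matching prefix is /22 -> next hop Router Q.

Router Q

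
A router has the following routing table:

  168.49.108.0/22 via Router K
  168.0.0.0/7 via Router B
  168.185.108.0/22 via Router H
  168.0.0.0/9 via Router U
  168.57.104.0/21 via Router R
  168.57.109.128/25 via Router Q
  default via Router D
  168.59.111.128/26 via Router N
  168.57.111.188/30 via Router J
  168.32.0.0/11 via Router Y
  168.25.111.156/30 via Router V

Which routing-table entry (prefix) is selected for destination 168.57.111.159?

Entries matching 168.57.111.159:
  0.0.0.0/0 (default, matches everything)
  168.0.0.0/7 (168.0.0.0 - 169.255.255.255)
  168.0.0.0/9 (168.0.0.0 - 168.127.255.255)
  168.32.0.0/11 (168.32.0.0 - 168.63.255.255)
  168.57.104.0/21 (168.57.104.0 - 168.57.111.255)
Most specific is 168.57.104.0/21.

168.57.104.0/21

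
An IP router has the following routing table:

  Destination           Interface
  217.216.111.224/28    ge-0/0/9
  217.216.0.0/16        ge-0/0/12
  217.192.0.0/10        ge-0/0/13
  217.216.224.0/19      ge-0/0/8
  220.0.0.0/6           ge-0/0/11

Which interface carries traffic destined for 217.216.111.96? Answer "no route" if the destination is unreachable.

ge-0/0/12

Routes whose prefix contains 217.216.111.96:
  217.192.0.0/10 (217.192.0.0 - 217.255.255.255) -> ge-0/0/13
  217.216.0.0/16 (217.216.0.0 - 217.216.255.255) -> ge-0/0/12
More-specific entries that do NOT match:
  217.216.111.224/28 (217.216.111.224 - 217.216.111.239) does not contain 217.216.111.96
  217.216.224.0/19 (217.216.224.0 - 217.216.255.255) does not contain 217.216.111.96
Longest matching prefix is /16 -> interface ge-0/0/12.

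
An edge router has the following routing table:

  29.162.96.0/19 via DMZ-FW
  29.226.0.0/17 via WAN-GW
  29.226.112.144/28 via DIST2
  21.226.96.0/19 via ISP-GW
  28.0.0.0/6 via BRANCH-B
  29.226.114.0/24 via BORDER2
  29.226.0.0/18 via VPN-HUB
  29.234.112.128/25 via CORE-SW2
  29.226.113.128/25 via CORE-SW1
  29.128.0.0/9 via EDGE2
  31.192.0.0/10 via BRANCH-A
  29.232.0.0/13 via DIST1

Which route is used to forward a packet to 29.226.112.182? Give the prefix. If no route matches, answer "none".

Entries matching 29.226.112.182:
  28.0.0.0/6 (28.0.0.0 - 31.255.255.255)
  29.128.0.0/9 (29.128.0.0 - 29.255.255.255)
  29.226.0.0/17 (29.226.0.0 - 29.226.127.255)
Most specific is 29.226.0.0/17.

29.226.0.0/17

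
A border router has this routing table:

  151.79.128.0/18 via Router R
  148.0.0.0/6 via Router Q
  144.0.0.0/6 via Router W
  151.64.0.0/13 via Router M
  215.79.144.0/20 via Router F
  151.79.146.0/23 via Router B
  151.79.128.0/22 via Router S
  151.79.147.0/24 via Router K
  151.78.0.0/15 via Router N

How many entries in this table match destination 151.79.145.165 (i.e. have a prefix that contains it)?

Prefixes containing 151.79.145.165:
  148.0.0.0/6 (148.0.0.0 - 151.255.255.255)
  151.78.0.0/15 (151.78.0.0 - 151.79.255.255)
  151.79.128.0/18 (151.79.128.0 - 151.79.191.255)
Total matching entries: 3.

3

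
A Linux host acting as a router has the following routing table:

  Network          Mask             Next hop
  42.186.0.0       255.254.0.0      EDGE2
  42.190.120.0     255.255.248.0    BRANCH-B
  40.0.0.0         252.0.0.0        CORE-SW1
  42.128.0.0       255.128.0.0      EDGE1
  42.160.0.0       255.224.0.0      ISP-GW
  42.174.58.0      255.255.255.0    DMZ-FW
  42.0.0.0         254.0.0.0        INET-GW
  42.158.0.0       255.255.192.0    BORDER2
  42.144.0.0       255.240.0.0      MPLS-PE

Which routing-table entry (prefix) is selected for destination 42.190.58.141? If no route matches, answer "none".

Entries matching 42.190.58.141:
  40.0.0.0/6 (40.0.0.0 - 43.255.255.255)
  42.0.0.0/7 (42.0.0.0 - 43.255.255.255)
  42.128.0.0/9 (42.128.0.0 - 42.255.255.255)
  42.160.0.0/11 (42.160.0.0 - 42.191.255.255)
Most specific is 42.160.0.0/11.

42.160.0.0/11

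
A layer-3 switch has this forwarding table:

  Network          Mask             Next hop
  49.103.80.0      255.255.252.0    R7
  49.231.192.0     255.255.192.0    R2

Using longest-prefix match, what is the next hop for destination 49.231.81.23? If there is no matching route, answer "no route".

No entry's prefix contains 49.231.81.23; there is no default route.

no route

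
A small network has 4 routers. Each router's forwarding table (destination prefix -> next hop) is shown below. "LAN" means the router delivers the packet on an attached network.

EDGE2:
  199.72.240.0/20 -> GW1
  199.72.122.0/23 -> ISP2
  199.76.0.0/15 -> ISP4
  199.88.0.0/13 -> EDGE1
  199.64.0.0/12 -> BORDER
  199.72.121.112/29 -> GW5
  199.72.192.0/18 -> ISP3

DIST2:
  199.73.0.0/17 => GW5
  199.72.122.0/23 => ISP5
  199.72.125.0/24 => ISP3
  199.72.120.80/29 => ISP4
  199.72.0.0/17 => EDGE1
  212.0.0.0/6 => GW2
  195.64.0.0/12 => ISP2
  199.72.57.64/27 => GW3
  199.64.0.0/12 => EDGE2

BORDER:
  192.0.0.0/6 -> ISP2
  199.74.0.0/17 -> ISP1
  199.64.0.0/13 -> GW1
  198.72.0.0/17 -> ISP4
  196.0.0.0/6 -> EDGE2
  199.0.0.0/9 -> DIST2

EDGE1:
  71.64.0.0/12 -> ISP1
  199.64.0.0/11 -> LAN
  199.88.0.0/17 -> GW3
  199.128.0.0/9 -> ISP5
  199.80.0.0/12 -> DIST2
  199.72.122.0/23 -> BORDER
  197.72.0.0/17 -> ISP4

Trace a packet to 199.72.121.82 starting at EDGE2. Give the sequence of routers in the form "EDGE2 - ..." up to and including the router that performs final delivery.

At EDGE2: longest match for 199.72.121.82 is 199.64.0.0/12 -> BORDER
At BORDER: longest match for 199.72.121.82 is 199.0.0.0/9 -> DIST2
At DIST2: longest match for 199.72.121.82 is 199.72.0.0/17 -> EDGE1
At EDGE1: longest match for 199.72.121.82 is 199.64.0.0/11 -> LAN

EDGE2 - BORDER - DIST2 - EDGE1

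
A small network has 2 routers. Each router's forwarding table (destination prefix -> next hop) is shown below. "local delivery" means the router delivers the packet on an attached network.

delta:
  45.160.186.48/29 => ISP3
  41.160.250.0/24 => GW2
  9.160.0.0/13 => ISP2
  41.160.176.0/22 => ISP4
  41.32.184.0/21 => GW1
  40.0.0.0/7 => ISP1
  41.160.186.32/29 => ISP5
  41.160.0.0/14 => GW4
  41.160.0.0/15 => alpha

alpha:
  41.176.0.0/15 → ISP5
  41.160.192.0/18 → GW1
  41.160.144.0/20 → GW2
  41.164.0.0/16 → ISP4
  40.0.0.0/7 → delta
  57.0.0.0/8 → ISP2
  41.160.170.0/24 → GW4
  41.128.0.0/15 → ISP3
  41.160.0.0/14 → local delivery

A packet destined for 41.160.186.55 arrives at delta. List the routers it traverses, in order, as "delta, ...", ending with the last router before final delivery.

delta, alpha

At delta: longest match for 41.160.186.55 is 41.160.0.0/15 -> alpha
At alpha: longest match for 41.160.186.55 is 41.160.0.0/14 -> local delivery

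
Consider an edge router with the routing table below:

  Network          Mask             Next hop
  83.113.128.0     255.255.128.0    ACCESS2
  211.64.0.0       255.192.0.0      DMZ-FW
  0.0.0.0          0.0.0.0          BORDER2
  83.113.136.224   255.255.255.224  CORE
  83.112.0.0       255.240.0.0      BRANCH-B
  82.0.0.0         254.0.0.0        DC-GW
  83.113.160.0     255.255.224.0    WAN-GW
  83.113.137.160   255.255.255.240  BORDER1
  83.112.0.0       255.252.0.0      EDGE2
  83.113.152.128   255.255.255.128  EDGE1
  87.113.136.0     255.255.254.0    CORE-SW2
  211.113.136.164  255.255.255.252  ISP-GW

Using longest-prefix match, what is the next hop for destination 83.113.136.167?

ACCESS2

Routes whose prefix contains 83.113.136.167:
  0.0.0.0/0 (default, matches everything) -> BORDER2
  82.0.0.0/7 (82.0.0.0 - 83.255.255.255) -> DC-GW
  83.112.0.0/12 (83.112.0.0 - 83.127.255.255) -> BRANCH-B
  83.112.0.0/14 (83.112.0.0 - 83.115.255.255) -> EDGE2
  83.113.128.0/17 (83.113.128.0 - 83.113.255.255) -> ACCESS2
More-specific entries that do NOT match:
  211.113.136.164/30 (211.113.136.164 - 211.113.136.167) does not contain 83.113.136.167
  83.113.137.160/28 (83.113.137.160 - 83.113.137.175) does not contain 83.113.136.167
  83.113.136.224/27 (83.113.136.224 - 83.113.136.255) does not contain 83.113.136.167
  83.113.152.128/25 (83.113.152.128 - 83.113.152.255) does not contain 83.113.136.167
  87.113.136.0/23 (87.113.136.0 - 87.113.137.255) does not contain 83.113.136.167
  83.113.160.0/19 (83.113.160.0 - 83.113.191.255) does not contain 83.113.136.167
Longest matching prefix is /17 -> next hop ACCESS2.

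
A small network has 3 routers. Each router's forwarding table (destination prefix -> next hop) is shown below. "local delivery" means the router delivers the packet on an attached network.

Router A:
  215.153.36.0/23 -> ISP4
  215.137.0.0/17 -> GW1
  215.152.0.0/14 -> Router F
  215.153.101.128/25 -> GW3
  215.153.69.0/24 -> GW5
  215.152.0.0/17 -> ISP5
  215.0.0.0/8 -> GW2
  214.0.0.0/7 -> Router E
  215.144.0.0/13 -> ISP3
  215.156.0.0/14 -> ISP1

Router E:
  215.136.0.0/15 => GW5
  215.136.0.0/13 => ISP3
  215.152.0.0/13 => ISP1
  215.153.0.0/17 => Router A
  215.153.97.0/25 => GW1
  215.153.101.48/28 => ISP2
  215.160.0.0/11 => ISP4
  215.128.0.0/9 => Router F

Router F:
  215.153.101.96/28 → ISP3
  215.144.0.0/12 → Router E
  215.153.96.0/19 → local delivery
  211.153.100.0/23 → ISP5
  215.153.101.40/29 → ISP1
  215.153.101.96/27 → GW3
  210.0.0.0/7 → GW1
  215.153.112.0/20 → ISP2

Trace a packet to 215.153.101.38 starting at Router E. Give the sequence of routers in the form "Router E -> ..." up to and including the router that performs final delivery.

At Router E: longest match for 215.153.101.38 is 215.153.0.0/17 -> Router A
At Router A: longest match for 215.153.101.38 is 215.152.0.0/14 -> Router F
At Router F: longest match for 215.153.101.38 is 215.153.96.0/19 -> local delivery

Router E -> Router A -> Router F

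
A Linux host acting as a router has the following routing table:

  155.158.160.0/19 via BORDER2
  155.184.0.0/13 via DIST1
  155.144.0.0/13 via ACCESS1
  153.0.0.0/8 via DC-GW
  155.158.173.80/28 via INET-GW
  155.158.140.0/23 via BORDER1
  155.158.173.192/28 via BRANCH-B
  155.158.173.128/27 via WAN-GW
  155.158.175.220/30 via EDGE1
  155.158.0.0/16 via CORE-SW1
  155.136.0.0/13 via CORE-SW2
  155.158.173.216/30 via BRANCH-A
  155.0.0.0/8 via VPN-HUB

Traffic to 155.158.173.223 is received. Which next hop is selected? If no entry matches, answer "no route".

Routes whose prefix contains 155.158.173.223:
  155.0.0.0/8 (155.0.0.0 - 155.255.255.255) -> VPN-HUB
  155.158.0.0/16 (155.158.0.0 - 155.158.255.255) -> CORE-SW1
  155.158.160.0/19 (155.158.160.0 - 155.158.191.255) -> BORDER2
More-specific entries that do NOT match:
  155.158.175.220/30 (155.158.175.220 - 155.158.175.223) does not contain 155.158.173.223
  155.158.173.216/30 (155.158.173.216 - 155.158.173.219) does not contain 155.158.173.223
  155.158.173.80/28 (155.158.173.80 - 155.158.173.95) does not contain 155.158.173.223
  155.158.173.192/28 (155.158.173.192 - 155.158.173.207) does not contain 155.158.173.223
  155.158.173.128/27 (155.158.173.128 - 155.158.173.159) does not contain 155.158.173.223
  155.158.140.0/23 (155.158.140.0 - 155.158.141.255) does not contain 155.158.173.223
Longest matching prefix is /19 -> next hop BORDER2.

BORDER2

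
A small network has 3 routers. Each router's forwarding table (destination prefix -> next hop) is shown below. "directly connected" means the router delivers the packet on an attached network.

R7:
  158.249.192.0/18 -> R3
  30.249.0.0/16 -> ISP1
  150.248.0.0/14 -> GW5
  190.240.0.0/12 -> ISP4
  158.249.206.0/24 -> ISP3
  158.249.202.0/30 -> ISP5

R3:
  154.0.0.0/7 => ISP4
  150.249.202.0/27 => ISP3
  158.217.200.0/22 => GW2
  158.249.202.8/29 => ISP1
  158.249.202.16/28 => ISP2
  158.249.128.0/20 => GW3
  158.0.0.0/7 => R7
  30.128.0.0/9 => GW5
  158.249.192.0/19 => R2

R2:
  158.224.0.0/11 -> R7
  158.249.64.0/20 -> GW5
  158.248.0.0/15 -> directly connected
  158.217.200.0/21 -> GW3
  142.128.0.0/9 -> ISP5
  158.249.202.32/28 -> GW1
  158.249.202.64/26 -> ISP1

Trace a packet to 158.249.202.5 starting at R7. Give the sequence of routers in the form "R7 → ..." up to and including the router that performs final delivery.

R7 → R3 → R2

At R7: longest match for 158.249.202.5 is 158.249.192.0/18 -> R3
At R3: longest match for 158.249.202.5 is 158.249.192.0/19 -> R2
At R2: longest match for 158.249.202.5 is 158.248.0.0/15 -> directly connected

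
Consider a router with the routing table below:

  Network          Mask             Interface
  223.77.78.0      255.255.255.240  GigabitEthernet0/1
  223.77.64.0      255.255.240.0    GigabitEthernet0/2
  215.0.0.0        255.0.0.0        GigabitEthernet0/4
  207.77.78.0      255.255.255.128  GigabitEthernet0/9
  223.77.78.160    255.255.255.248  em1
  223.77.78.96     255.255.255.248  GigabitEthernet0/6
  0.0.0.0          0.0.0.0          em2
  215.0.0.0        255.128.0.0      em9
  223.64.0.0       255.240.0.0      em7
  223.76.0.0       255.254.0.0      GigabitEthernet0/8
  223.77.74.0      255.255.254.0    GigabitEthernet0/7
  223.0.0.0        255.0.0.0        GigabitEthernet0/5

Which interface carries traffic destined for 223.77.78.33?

GigabitEthernet0/2

Routes whose prefix contains 223.77.78.33:
  0.0.0.0/0 (default, matches everything) -> em2
  223.0.0.0/8 (223.0.0.0 - 223.255.255.255) -> GigabitEthernet0/5
  223.64.0.0/12 (223.64.0.0 - 223.79.255.255) -> em7
  223.76.0.0/15 (223.76.0.0 - 223.77.255.255) -> GigabitEthernet0/8
  223.77.64.0/20 (223.77.64.0 - 223.77.79.255) -> GigabitEthernet0/2
More-specific entries that do NOT match:
  223.77.78.160/29 (223.77.78.160 - 223.77.78.167) does not contain 223.77.78.33
  223.77.78.96/29 (223.77.78.96 - 223.77.78.103) does not contain 223.77.78.33
  223.77.78.0/28 (223.77.78.0 - 223.77.78.15) does not contain 223.77.78.33
  207.77.78.0/25 (207.77.78.0 - 207.77.78.127) does not contain 223.77.78.33
  223.77.74.0/23 (223.77.74.0 - 223.77.75.255) does not contain 223.77.78.33
Longest matching prefix is /20 -> interface GigabitEthernet0/2.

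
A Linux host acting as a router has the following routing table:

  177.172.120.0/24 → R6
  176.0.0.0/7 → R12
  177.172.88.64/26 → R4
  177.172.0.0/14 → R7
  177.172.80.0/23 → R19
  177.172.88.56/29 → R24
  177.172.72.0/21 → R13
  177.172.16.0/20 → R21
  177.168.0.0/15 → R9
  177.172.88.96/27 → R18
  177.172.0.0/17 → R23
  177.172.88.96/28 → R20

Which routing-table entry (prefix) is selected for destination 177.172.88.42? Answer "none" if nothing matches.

177.172.0.0/17

Entries matching 177.172.88.42:
  176.0.0.0/7 (176.0.0.0 - 177.255.255.255)
  177.172.0.0/14 (177.172.0.0 - 177.175.255.255)
  177.172.0.0/17 (177.172.0.0 - 177.172.127.255)
Most specific is 177.172.0.0/17.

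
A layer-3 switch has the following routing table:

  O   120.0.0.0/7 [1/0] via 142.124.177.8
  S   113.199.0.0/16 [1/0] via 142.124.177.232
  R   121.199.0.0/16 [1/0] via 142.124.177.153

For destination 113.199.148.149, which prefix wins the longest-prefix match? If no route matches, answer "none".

113.199.0.0/16

Entries matching 113.199.148.149:
  113.199.0.0/16 (113.199.0.0 - 113.199.255.255)
Most specific is 113.199.0.0/16.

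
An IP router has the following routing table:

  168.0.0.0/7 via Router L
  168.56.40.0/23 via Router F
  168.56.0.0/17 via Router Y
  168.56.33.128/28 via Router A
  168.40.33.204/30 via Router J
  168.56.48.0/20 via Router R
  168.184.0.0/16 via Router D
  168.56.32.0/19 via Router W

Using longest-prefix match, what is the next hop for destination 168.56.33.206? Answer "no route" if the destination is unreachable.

Routes whose prefix contains 168.56.33.206:
  168.0.0.0/7 (168.0.0.0 - 169.255.255.255) -> Router L
  168.56.0.0/17 (168.56.0.0 - 168.56.127.255) -> Router Y
  168.56.32.0/19 (168.56.32.0 - 168.56.63.255) -> Router W
More-specific entries that do NOT match:
  168.40.33.204/30 (168.40.33.204 - 168.40.33.207) does not contain 168.56.33.206
  168.56.33.128/28 (168.56.33.128 - 168.56.33.143) does not contain 168.56.33.206
  168.56.40.0/23 (168.56.40.0 - 168.56.41.255) does not contain 168.56.33.206
  168.56.48.0/20 (168.56.48.0 - 168.56.63.255) does not contain 168.56.33.206
Longest matching prefix is /19 -> next hop Router W.

Router W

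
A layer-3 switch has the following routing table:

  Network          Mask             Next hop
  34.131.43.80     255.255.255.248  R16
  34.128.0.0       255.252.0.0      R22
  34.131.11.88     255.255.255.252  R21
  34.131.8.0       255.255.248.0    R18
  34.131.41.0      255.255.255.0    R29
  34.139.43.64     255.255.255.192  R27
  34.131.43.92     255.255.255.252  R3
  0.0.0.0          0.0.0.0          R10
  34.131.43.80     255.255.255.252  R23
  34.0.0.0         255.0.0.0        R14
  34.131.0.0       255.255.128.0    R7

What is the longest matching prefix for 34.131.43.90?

34.131.0.0/17

Entries matching 34.131.43.90:
  0.0.0.0/0 (default, matches everything)
  34.0.0.0/8 (34.0.0.0 - 34.255.255.255)
  34.128.0.0/14 (34.128.0.0 - 34.131.255.255)
  34.131.0.0/17 (34.131.0.0 - 34.131.127.255)
Most specific is 34.131.0.0/17.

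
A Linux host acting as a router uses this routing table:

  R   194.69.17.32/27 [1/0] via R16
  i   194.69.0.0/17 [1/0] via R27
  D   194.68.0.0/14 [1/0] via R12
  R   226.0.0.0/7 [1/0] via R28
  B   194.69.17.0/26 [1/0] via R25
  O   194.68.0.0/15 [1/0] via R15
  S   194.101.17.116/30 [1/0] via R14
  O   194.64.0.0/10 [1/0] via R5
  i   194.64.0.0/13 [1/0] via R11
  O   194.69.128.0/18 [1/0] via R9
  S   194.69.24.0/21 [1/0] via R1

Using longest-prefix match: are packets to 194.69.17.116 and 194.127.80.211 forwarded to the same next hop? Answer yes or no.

no

194.69.17.116: longest match 194.69.0.0/17 -> R27
194.127.80.211: longest match 194.64.0.0/10 -> R5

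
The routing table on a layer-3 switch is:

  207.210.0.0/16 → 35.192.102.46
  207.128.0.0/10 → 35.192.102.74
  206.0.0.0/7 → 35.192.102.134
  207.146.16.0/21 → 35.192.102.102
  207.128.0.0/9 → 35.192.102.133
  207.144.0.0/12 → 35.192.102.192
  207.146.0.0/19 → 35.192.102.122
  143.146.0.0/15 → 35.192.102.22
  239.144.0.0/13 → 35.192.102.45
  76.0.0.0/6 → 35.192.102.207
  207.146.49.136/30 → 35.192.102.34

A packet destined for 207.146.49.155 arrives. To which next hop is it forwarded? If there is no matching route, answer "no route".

Routes whose prefix contains 207.146.49.155:
  206.0.0.0/7 (206.0.0.0 - 207.255.255.255) -> 35.192.102.134
  207.128.0.0/9 (207.128.0.0 - 207.255.255.255) -> 35.192.102.133
  207.128.0.0/10 (207.128.0.0 - 207.191.255.255) -> 35.192.102.74
  207.144.0.0/12 (207.144.0.0 - 207.159.255.255) -> 35.192.102.192
More-specific entries that do NOT match:
  207.146.49.136/30 (207.146.49.136 - 207.146.49.139) does not contain 207.146.49.155
  207.146.16.0/21 (207.146.16.0 - 207.146.23.255) does not contain 207.146.49.155
  207.146.0.0/19 (207.146.0.0 - 207.146.31.255) does not contain 207.146.49.155
  207.210.0.0/16 (207.210.0.0 - 207.210.255.255) does not contain 207.146.49.155
  143.146.0.0/15 (143.146.0.0 - 143.147.255.255) does not contain 207.146.49.155
  239.144.0.0/13 (239.144.0.0 - 239.151.255.255) does not contain 207.146.49.155
Longest matching prefix is /12 -> next hop 35.192.102.192.

35.192.102.192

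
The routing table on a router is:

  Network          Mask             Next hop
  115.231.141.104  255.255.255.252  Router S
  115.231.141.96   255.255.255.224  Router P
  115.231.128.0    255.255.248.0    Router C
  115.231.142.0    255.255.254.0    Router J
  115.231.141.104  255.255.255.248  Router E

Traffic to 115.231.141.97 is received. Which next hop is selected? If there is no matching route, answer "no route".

Router P

Routes whose prefix contains 115.231.141.97:
  115.231.141.96/27 (115.231.141.96 - 115.231.141.127) -> Router P
More-specific entries that do NOT match:
  115.231.141.104/30 (115.231.141.104 - 115.231.141.107) does not contain 115.231.141.97
  115.231.141.104/29 (115.231.141.104 - 115.231.141.111) does not contain 115.231.141.97
Longest matching prefix is /27 -> next hop Router P.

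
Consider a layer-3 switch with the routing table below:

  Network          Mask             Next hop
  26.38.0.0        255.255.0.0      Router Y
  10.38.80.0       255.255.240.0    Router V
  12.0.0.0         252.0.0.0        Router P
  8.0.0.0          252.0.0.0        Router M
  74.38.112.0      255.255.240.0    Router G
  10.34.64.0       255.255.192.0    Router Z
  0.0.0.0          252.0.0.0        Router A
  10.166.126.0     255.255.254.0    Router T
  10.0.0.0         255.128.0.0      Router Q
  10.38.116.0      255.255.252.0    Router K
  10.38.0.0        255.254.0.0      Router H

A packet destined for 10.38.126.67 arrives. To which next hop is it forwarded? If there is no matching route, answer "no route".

Routes whose prefix contains 10.38.126.67:
  8.0.0.0/6 (8.0.0.0 - 11.255.255.255) -> Router M
  10.0.0.0/9 (10.0.0.0 - 10.127.255.255) -> Router Q
  10.38.0.0/15 (10.38.0.0 - 10.39.255.255) -> Router H
More-specific entries that do NOT match:
  10.166.126.0/23 (10.166.126.0 - 10.166.127.255) does not contain 10.38.126.67
  10.38.116.0/22 (10.38.116.0 - 10.38.119.255) does not contain 10.38.126.67
  10.38.80.0/20 (10.38.80.0 - 10.38.95.255) does not contain 10.38.126.67
  74.38.112.0/20 (74.38.112.0 - 74.38.127.255) does not contain 10.38.126.67
  10.34.64.0/18 (10.34.64.0 - 10.34.127.255) does not contain 10.38.126.67
  26.38.0.0/16 (26.38.0.0 - 26.38.255.255) does not contain 10.38.126.67
Longest matching prefix is /15 -> next hop Router H.

Router H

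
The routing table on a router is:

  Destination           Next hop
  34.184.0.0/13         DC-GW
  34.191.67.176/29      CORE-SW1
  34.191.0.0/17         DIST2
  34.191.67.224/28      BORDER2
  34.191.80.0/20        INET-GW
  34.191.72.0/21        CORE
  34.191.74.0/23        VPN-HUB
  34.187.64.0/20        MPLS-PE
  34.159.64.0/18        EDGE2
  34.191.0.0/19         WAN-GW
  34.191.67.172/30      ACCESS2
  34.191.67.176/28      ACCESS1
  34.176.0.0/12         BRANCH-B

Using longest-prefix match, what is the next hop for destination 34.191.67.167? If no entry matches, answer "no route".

DIST2

Routes whose prefix contains 34.191.67.167:
  34.176.0.0/12 (34.176.0.0 - 34.191.255.255) -> BRANCH-B
  34.184.0.0/13 (34.184.0.0 - 34.191.255.255) -> DC-GW
  34.191.0.0/17 (34.191.0.0 - 34.191.127.255) -> DIST2
More-specific entries that do NOT match:
  34.191.67.172/30 (34.191.67.172 - 34.191.67.175) does not contain 34.191.67.167
  34.191.67.176/29 (34.191.67.176 - 34.191.67.183) does not contain 34.191.67.167
  34.191.67.224/28 (34.191.67.224 - 34.191.67.239) does not contain 34.191.67.167
  34.191.67.176/28 (34.191.67.176 - 34.191.67.191) does not contain 34.191.67.167
  34.191.74.0/23 (34.191.74.0 - 34.191.75.255) does not contain 34.191.67.167
  34.191.72.0/21 (34.191.72.0 - 34.191.79.255) does not contain 34.191.67.167
  34.191.80.0/20 (34.191.80.0 - 34.191.95.255) does not contain 34.191.67.167
  34.187.64.0/20 (34.187.64.0 - 34.187.79.255) does not contain 34.191.67.167
  34.191.0.0/19 (34.191.0.0 - 34.191.31.255) does not contain 34.191.67.167
  34.159.64.0/18 (34.159.64.0 - 34.159.127.255) does not contain 34.191.67.167
Longest matching prefix is /17 -> next hop DIST2.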